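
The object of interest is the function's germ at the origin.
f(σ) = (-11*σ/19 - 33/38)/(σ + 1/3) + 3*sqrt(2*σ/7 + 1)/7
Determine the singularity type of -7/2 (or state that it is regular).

The term (3/7)*sqrt(1 - σ/(-7/2)) has argument 1 - -7/2/(-7/2) = 0 at -7/2: a square-root (algebraic, two-sheeted) branch point; the remaining terms are analytic or single-valued there.

The point is an algebraic (square-root) branch point.


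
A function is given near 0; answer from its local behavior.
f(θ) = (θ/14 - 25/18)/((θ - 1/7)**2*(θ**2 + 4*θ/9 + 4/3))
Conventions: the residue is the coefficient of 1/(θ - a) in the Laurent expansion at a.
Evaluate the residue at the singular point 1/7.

The residue is 430927/781250.

At the order-2 pole 1/7 set g(θ) = (θ - (1/7))^2*f(θ) = (θ/14 - 25/18)/(θ**2 + 4*θ/9 + 4/3).
Order-2 pole: residue = g'(a); g'(1/7) = 430927/781250, so the residue is 430927/781250.


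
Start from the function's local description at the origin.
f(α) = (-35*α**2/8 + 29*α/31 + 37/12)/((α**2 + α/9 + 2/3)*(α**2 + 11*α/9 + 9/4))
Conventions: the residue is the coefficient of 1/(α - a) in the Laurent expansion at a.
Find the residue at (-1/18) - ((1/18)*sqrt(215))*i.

The residue is (-1064457/1511188) + ((43640073/324905420)*sqrt(215))*i.

The factor α**2 + α/9 + 2/3 splits as (α - a)(α - a') with a = (-1/18) - ((1/18)*sqrt(215))*i, a' = (-1/18) + ((1/18)*sqrt(215))*i. At the order-1 pole a set g(α) = (α - a)*f(α) = [(-35*α**2/8 + 29*α/31 + 37/12)/(α**2 + 11*α/9 + 9/4)] / (α - a').
Simple pole: residue = g(a) at a = (-1/18) - ((1/18)*sqrt(215))*i, which is (-1064457/1511188) + ((43640073/324905420)*sqrt(215))*i.


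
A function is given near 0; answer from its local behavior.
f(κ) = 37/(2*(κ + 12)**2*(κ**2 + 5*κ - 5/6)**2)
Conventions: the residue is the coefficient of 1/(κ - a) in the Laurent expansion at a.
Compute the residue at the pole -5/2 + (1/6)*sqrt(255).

The factor κ**2 + 5*κ - 5/6 splits as (κ - a)(κ - a') with a = -5/2 + (1/6)*sqrt(255), a' = -5/2 - (1/6)*sqrt(255). At the order-2 pole a set g(κ) = (κ - a)^2*f(κ) = [37/(2*(κ + 12)**2)] / (κ - a')^2.
Order-2 pole: residue = g'(a); g'(-5/2 + (1/6)*sqrt(255)) = -75924/124251499 - (99714186/897717080275)*sqrt(255), so the residue is -75924/124251499 - (99714186/897717080275)*sqrt(255).

The residue is -75924/124251499 - (99714186/897717080275)*sqrt(255).


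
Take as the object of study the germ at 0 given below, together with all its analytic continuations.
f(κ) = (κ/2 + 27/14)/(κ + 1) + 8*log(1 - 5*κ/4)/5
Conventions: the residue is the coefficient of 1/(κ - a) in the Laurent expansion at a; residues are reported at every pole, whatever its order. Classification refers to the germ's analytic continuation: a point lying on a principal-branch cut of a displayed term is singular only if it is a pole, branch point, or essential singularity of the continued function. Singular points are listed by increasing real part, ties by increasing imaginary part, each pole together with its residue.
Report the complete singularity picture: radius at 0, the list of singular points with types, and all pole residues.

Radius of convergence at 0: 4/5.
At -1: a pole of order 1; residue 10/7.
At 4/5: a logarithmic branch point.

Denominator factor (κ + 1): pole of order 1 at -1, modulus 1.
Branch term (8/5)*log(1 - κ/(4/5)): its argument vanishes at κ = 4/5, a logarithmic branch point, modulus 4/5.
The radius of convergence is the smallest modulus among the singular points: 4/5.
The branch term is analytic at -1 and contributes nothing to the residue; only the rational part matters.
At the order-1 pole -1 set g(κ) = (κ - (-1))*(rational part) = κ/2 + 27/14.
Simple pole: residue = g(a) at a = -1, which is 10/7.
List the singular points by increasing real part (a conjugate pair: the negative imaginary part first).


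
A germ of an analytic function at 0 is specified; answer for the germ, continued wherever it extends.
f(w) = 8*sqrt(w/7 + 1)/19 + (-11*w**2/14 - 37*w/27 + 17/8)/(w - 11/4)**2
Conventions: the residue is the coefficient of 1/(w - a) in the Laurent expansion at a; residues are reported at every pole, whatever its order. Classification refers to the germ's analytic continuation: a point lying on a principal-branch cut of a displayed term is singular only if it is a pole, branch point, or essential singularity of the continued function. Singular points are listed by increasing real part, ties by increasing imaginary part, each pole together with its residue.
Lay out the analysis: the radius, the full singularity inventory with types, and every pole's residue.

Denominator factor (w - 11/4)^2: pole of order 2 at 11/4, modulus 11/4.
Branch term (8/19)*sqrt(1 - w/(-7)): its argument vanishes at w = -7, a square-root branch point, modulus 7.
The radius of convergence is the smallest modulus among the singular points: 11/4.
The branch term is analytic at 11/4 and contributes nothing to the residue; only the rational part matters.
At the order-2 pole 11/4 set g(w) = (w - (11/4))^2*(rational part) = -11*w**2/14 - 37*w/27 + 17/8.
Order-2 pole: residue = g'(a); g'(11/4) = -4303/756, so the residue is -4303/756.
List the singular points by increasing real part (a conjugate pair: the negative imaginary part first).

Radius of convergence at 0: 11/4.
At -7: an algebraic (square-root) branch point.
At 11/4: a pole of order 2; residue -4303/756.


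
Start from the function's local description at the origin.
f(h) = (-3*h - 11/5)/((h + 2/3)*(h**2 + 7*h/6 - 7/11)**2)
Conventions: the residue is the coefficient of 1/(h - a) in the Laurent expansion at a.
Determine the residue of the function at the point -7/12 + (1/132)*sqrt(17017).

The factor h**2 + 7*h/6 - 7/11 splits as (h - a)(h - a') with a = -7/12 + (1/132)*sqrt(17017), a' = -7/12 - (1/132)*sqrt(17017). At the order-2 pole a set g(h) = (h - a)^2*f(h) = [(-3*h - 11/5)/(h + 2/3)] / (h - a')^2.
Order-2 pole: residue = g'(a); g'(-7/12 + (1/132)*sqrt(17017)) = 1089/10240 + (28692081/4901292032)*sqrt(17017), so the residue is 1089/10240 + (28692081/4901292032)*sqrt(17017).

The residue is 1089/10240 + (28692081/4901292032)*sqrt(17017).


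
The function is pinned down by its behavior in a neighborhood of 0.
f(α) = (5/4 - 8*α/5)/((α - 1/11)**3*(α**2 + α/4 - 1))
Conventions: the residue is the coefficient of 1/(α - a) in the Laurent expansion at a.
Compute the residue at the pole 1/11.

At the order-3 pole 1/11 set g(α) = (α - (1/11))^3*f(α) = (5/4 - 8*α/5)/(α**2 + α/4 - 1).
Order-3 pole: residue = g''(a)/2; g''(1/11) = -687964618/515808545, so the residue is -343982309/515808545.

The residue is -343982309/515808545.


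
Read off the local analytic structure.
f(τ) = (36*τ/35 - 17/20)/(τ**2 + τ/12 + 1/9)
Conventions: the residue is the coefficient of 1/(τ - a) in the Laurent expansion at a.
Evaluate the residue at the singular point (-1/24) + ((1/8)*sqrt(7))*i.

The factor τ**2 + τ/12 + 1/9 splits as (τ - a)(τ - a') with a = (-1/24) + ((1/8)*sqrt(7))*i, a' = (-1/24) - ((1/8)*sqrt(7))*i. At the order-1 pole a set g(τ) = (τ - a)*f(τ) = [36*τ/35 - 17/20] / (τ - a').
Simple pole: residue = g(a) at a = (-1/24) + ((1/8)*sqrt(7))*i, which is (18/35) + ((25/49)*sqrt(7))*i.

The residue is (18/35) + ((25/49)*sqrt(7))*i.


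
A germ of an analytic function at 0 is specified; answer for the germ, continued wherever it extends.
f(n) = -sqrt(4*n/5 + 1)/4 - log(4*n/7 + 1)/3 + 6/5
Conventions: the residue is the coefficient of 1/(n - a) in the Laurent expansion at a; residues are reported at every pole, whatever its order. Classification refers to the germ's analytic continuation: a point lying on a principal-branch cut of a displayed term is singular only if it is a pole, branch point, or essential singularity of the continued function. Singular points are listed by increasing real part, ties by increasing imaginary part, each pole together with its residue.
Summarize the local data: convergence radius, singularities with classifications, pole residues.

Radius of convergence at 0: 5/4.
At -7/4: a logarithmic branch point.
At -5/4: an algebraic (square-root) branch point.

Branch term (-1/4)*sqrt(1 - n/(-5/4)): its argument vanishes at n = -5/4, a square-root branch point, modulus 5/4.
Branch term (-1/3)*log(1 - n/(-7/4)): its argument vanishes at n = -7/4, a logarithmic branch point, modulus 7/4.
The radius of convergence is the smallest modulus among the singular points: 5/4.
List the singular points by increasing real part (a conjugate pair: the negative imaginary part first).


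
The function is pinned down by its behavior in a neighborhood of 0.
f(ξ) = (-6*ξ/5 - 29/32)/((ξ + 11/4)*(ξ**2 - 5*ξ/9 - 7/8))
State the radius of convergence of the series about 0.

Denominator factor (ξ**2 - 5*ξ/9 - 7/8): discriminant 617/162, real irrational roots 5/18 + (1/36)*sqrt(1234) and 5/18 - (1/36)*sqrt(1234); poles of order 1, moduli 5/18 + (1/36)*sqrt(1234) and -5/18 + (1/36)*sqrt(1234).
Denominator factor (ξ + 11/4): pole of order 1 at -11/4, modulus 11/4.
The radius of convergence is the smallest modulus among the singular points: -5/18 + (1/36)*sqrt(1234).

The radius of convergence is -5/18 + (1/36)*sqrt(1234).


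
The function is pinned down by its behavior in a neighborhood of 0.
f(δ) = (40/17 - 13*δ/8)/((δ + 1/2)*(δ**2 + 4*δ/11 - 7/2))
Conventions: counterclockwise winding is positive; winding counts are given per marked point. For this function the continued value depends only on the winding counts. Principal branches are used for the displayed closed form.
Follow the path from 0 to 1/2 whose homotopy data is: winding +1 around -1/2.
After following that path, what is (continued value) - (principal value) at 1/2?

The function is rational, hence single-valued: continuing it around any pole returns the same value, so the difference is 0.

Continued minus principal equals 0.


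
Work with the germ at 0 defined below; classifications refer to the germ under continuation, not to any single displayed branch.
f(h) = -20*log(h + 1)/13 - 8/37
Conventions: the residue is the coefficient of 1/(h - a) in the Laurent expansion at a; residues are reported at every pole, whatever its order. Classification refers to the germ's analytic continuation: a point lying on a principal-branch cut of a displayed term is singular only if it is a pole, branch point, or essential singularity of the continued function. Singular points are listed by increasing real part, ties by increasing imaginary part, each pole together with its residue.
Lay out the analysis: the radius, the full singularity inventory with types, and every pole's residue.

Radius of convergence at 0: 1.
At -1: a logarithmic branch point.

Branch term (-20/13)*log(1 - h/(-1)): its argument vanishes at h = -1, a logarithmic branch point, modulus 1.
The radius of convergence is the smallest modulus among the singular points: 1.


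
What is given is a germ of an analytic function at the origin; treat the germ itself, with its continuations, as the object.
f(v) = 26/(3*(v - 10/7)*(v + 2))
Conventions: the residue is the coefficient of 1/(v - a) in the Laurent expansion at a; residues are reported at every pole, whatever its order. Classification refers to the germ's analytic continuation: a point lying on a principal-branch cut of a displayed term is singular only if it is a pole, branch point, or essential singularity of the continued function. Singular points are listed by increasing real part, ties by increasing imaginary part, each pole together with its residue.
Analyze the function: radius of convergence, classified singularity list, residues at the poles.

Denominator factor (v + 2): pole of order 1 at -2, modulus 2.
Denominator factor (v - 10/7): pole of order 1 at 10/7, modulus 10/7.
The radius of convergence is the smallest modulus among the singular points: 10/7.
At the order-1 pole -2 set g(v) = (v - (-2))*f(v) = 26/(3*(v - 10/7)).
Simple pole: residue = g(a) at a = -2, which is -91/36.
At the order-1 pole 10/7 set g(v) = (v - (10/7))*f(v) = 26/(3*(v + 2)).
Simple pole: residue = g(a) at a = 10/7, which is 91/36.
List the singular points by increasing real part (a conjugate pair: the negative imaginary part first).

Radius of convergence at 0: 10/7.
At -2: a pole of order 1; residue -91/36.
At 10/7: a pole of order 1; residue 91/36.


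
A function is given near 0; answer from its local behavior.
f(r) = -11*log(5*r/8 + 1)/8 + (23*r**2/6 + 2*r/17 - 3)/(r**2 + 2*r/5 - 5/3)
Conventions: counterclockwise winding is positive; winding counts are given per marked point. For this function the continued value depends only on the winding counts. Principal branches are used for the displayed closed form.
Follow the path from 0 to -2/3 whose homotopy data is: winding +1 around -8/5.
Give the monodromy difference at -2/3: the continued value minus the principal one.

Continued minus principal equals -(11/4)*pi*i.

The rational part is single-valued and drops out of the difference; each branch term changes only by its own monodromy.
(-11/8)*log(1 - r/(-8/5)): each positive loop around -8/5 adds 2*pi*i to the log, so winding +1 contributes (-11/8)*(1)*2*pi*i = -(11/4)*pi*i.
Summing the contributions at r = -2/3 gives -(11/4)*pi*i.


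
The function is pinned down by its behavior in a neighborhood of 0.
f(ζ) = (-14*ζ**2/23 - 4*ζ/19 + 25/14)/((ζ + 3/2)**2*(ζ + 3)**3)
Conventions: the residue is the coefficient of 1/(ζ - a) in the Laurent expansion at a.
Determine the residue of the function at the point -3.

The residue is -3712/82593.

At the order-3 pole -3 set g(ζ) = (ζ - (-3))^3*f(ζ) = (-14*ζ**2/23 - 4*ζ/19 + 25/14)/(ζ + 3/2)**2.
Order-3 pole: residue = g''(a)/2; g''(-3) = -7424/82593, so the residue is -3712/82593.


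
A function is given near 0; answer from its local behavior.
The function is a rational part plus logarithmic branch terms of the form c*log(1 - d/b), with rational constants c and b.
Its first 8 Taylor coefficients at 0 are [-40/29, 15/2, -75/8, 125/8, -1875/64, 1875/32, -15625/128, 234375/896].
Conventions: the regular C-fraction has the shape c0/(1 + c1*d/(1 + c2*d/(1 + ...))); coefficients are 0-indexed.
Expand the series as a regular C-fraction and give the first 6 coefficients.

Taylor coefficients (read off): a_0 = -40/29, a_1 = 15/2, a_2 = -75/8, a_3 = 125/8, a_4 = -1875/64, a_5 = 1875/32.
c0 = a_0 = -40/29. Peel one level at a time: if S = 1 + c*d/S' with S'(0) = 1, then c is the d-coefficient of S and S' = c*d/(S - 1).
S_1 = c0/f = 1 + (87/16)*d + (5829/256)*d^2 + ...; c1 = 87/16.
S_2 = c1*d/(S_1 - 1) = 1 + (-67/16)*d + (-25/48)*d^2 + ...; c2 = -67/16.
S_3 = c2*d/(S_2 - 1) = 1 + (-25/201)*d + (27625/161604)*d^2 + ...; c3 = -25/201.
S_4 = c3*d/(S_3 - 1) = 1 + (1105/804)*d + (-5/12)*d^2 + ...; c4 = 1105/804.
S_5 = c4*d/(S_4 - 1) = 1 + (67/221)*d + ...; c5 = 67/221.

The regular C-fraction coefficients are [-40/29, 87/16, -67/16, -25/201, 1105/804, 67/221].


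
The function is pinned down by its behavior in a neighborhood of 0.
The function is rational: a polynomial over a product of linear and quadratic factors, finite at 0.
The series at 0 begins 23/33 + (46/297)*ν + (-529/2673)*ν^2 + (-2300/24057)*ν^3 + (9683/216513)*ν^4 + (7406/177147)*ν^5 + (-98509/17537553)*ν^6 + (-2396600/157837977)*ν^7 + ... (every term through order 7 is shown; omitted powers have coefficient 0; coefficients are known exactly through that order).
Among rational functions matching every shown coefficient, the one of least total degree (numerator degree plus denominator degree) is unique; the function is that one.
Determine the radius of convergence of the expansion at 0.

The radius of convergence is sqrt(3).

No rational of total degree below 2 reproduces all 8 coefficients; solving the [0/2] Pade equations on them gives f(ν) = 23/(11*(ν**2 - 2*ν/3 + 3)), whose expansion matches every shown term.
Denominator factor (ν**2 - 2*ν/3 + 3): discriminant -104/9, complex-conjugate roots (1/3) + ((1/3)*sqrt(26))*i and (1/3) - ((1/3)*sqrt(26))*i; poles of order 1, moduli sqrt(3) and sqrt(3).
The radius of convergence is the smallest modulus among the singular points: sqrt(3).


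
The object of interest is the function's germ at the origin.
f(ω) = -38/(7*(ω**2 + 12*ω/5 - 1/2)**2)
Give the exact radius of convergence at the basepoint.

Denominator factor (ω**2 + 12*ω/5 - 1/2)^2: discriminant 194/25, real irrational roots -6/5 + (1/10)*sqrt(194) and -6/5 - (1/10)*sqrt(194); poles of order 2, moduli -6/5 + (1/10)*sqrt(194) and 6/5 + (1/10)*sqrt(194).
The radius of convergence is the smallest modulus among the singular points: -6/5 + (1/10)*sqrt(194).

The radius of convergence is -6/5 + (1/10)*sqrt(194).


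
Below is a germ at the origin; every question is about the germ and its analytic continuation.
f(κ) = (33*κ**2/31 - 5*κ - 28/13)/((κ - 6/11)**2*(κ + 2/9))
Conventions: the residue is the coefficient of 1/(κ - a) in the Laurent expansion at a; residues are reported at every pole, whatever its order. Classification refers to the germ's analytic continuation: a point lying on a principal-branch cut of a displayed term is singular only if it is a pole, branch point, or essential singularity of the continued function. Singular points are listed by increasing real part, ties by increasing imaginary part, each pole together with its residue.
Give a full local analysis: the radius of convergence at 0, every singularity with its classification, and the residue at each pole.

Radius of convergence at 0: 2/9.
At -2/9: a pole of order 1; residue -1955481/1163864.
At 6/11: a pole of order 2; residue 3194433/1163864.

Denominator factor (κ - 6/11)^2: pole of order 2 at 6/11, modulus 6/11.
Denominator factor (κ + 2/9): pole of order 1 at -2/9, modulus 2/9.
The radius of convergence is the smallest modulus among the singular points: 2/9.
At the order-1 pole -2/9 set g(κ) = (κ - (-2/9))*f(κ) = (33*κ**2/31 - 5*κ - 28/13)/(κ - 6/11)**2.
Simple pole: residue = g(a) at a = -2/9, which is -1955481/1163864.
At the order-2 pole 6/11 set g(κ) = (κ - (6/11))^2*f(κ) = (33*κ**2/31 - 5*κ - 28/13)/(κ + 2/9).
Order-2 pole: residue = g'(a); g'(6/11) = 3194433/1163864, so the residue is 3194433/1163864.
List the singular points by increasing real part (a conjugate pair: the negative imaginary part first).


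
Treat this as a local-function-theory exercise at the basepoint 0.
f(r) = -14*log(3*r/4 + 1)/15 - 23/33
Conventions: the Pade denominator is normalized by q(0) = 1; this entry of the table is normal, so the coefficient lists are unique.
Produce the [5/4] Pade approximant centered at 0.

Taylor coefficients needed (expand at 0): a_0 = -23/33, a_1 = -7/10, a_2 = 21/80, a_3 = -21/160, a_4 = 189/2560, a_5 = -567/12800, a_6 = 567/20480, a_7 = -729/40960, a_8 = 15309/1310720, a_9 = -5103/655360.
Write the denominator as Q(r) = 1 + q1*r + q2*r^2 + q3*r^3 + q4*r^4. Requiring Q*f - P = O(r^10) with deg P <= 5 kills the coefficients of r^6..r^9 in Q*f:
  r^6: a_6 + q1*a_5 + q2*a_4 + q3*a_3 + q4*a_2 = 0, i.e. 567/20480 + (-567/12800)*q1 + (189/2560)*q2 + (-21/160)*q3 + (21/80)*q4 = 0.
  r^7: a_7 + q1*a_6 + q2*a_5 + q3*a_4 + q4*a_3 = 0, i.e. -729/40960 + (567/20480)*q1 + (-567/12800)*q2 + (189/2560)*q3 + (-21/160)*q4 = 0.
  r^8: a_8 + q1*a_7 + q2*a_6 + q3*a_5 + q4*a_4 = 0, i.e. 15309/1310720 + (-729/40960)*q1 + (567/20480)*q2 + (-567/12800)*q3 + (189/2560)*q4 = 0.
  r^9: a_9 + q1*a_8 + q2*a_7 + q3*a_6 + q4*a_5 = 0, i.e. -5103/655360 + (15309/1310720)*q1 + (-729/40960)*q2 + (567/20480)*q3 + (-567/12800)*q4 = 0.
Solving this linear system: q1 = 5/3, q2 = 15/16, q3 = 45/224, q4 = 45/3584.
The numerator is Q*f truncated at degree 5: P0 = a_0 = -23/33; P1 = a_1 + q1*a_0 = -1843/990; P2 = a_2 + q1*a_1 + q2*a_0 = -257/165; P3 = a_3 + q1*a_2 + q2*a_1 + q3*a_0 = -6037/12320; P4 = a_4 + q1*a_3 + q2*a_2 + q3*a_1 + q4*a_0 = -4751/98560; P5 = a_5 + q1*a_4 + q2*a_3 + q3*a_2 + q4*a_1 = -9/25600.

The Pade approximant has numerator coefficients [-23/33, -1843/990, -257/165, -6037/12320, -4751/98560, -9/25600]; denominator coefficients [1, 5/3, 15/16, 45/224, 45/3584].


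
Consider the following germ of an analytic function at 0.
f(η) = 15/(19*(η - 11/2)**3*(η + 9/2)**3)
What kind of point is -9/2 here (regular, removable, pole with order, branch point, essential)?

The point is a pole of order 3.

The denominator factor η + 9/2 vanishes at -9/2 and appears to the power 3; the numerator there equals 15/19, nonzero, and no other factor vanishes.
Hence a pole whose order is the multiplicity, 3.


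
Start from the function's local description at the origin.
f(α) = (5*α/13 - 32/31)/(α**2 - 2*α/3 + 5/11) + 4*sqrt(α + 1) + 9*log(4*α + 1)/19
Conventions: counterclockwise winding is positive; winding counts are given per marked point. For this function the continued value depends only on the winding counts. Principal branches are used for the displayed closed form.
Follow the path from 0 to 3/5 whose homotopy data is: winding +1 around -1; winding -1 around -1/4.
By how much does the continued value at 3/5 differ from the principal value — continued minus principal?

Continued minus principal equals (-(16/5)*sqrt(10)) - ((18/19)*pi)*i.

The rational part is single-valued and drops out of the difference; each branch term changes only by its own monodromy.
(4)*sqrt(1 - α/(-1)): winding +1 is odd, the square root flips sign, contributing -2*(4)*sqrt(1 - (3/5)/(-1)) = -2*(4)*sqrt(8/5) = -(16/5)*sqrt(10).
(9/19)*log(1 - α/(-1/4)): each positive loop around -1/4 adds 2*pi*i to the log, so winding -1 contributes (9/19)*(-1)*2*pi*i = -(18/19)*pi*i.
Summing the contributions at α = 3/5 gives (-(16/5)*sqrt(10)) - ((18/19)*pi)*i.


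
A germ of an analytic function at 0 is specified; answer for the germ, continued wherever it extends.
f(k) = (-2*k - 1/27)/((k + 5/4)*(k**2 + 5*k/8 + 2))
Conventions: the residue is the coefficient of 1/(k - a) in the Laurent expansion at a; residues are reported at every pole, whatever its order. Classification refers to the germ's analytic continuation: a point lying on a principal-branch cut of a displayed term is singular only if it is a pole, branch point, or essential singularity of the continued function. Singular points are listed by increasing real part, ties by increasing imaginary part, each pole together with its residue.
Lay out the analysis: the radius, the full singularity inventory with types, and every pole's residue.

Denominator factor (k**2 + 5*k/8 + 2): discriminant -487/64, complex-conjugate roots (-5/16) + ((1/16)*sqrt(487))*i and (-5/16) - ((1/16)*sqrt(487))*i; poles of order 1, moduli sqrt(2) and sqrt(2).
Denominator factor (k + 5/4): pole of order 1 at -5/4, modulus 5/4.
The radius of convergence is the smallest modulus among the singular points: 5/4.
At the order-1 pole -5/4 set g(k) = (k - (-5/4))*f(k) = (-2*k - 1/27)/(k**2 + 5*k/8 + 2).
Simple pole: residue = g(a) at a = -5/4, which is 2128/2403.
The factor k**2 + 5*k/8 + 2 splits as (k - a)(k - a') with a = (-5/16) - ((1/16)*sqrt(487))*i, a' = (-5/16) + ((1/16)*sqrt(487))*i. At the order-1 pole a set g(k) = (k - a)*f(k) = [(-2*k - 1/27)/(k + 5/4)] / (k - a').
Simple pole: residue = g(a) at a = (-5/16) - ((1/16)*sqrt(487))*i, which is (-1064/2403) - ((7496/390087)*sqrt(487))*i.
The factor k**2 + 5*k/8 + 2 splits as (k - a)(k - a') with a = (-5/16) + ((1/16)*sqrt(487))*i, a' = (-5/16) - ((1/16)*sqrt(487))*i. At the order-1 pole a set g(k) = (k - a)*f(k) = [(-2*k - 1/27)/(k + 5/4)] / (k - a').
Simple pole: residue = g(a) at a = (-5/16) + ((1/16)*sqrt(487))*i, which is (-1064/2403) + ((7496/390087)*sqrt(487))*i.
List the singular points by increasing real part (a conjugate pair: the negative imaginary part first).

Radius of convergence at 0: 5/4.
At -5/4: a pole of order 1; residue 2128/2403.
At (-5/16) - ((1/16)*sqrt(487))*i: a pole of order 1; residue (-1064/2403) - ((7496/390087)*sqrt(487))*i.
At (-5/16) + ((1/16)*sqrt(487))*i: a pole of order 1; residue (-1064/2403) + ((7496/390087)*sqrt(487))*i.


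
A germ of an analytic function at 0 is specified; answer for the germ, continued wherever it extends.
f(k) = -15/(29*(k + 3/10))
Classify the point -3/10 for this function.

The denominator factor k + 3/10 vanishes at -3/10 and appears to the power 1; the numerator there equals -15/29, nonzero, and no other factor vanishes.
Hence a pole whose order is the multiplicity, 1.

The point is a pole of order 1.


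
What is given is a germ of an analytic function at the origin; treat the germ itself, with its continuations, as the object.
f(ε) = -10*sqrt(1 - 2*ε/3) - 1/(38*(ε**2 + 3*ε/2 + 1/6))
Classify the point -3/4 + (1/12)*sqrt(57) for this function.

The denominator factor ε**2 + 3*ε/2 + 1/6 vanishes at -3/4 + (1/12)*sqrt(57) and appears to the power 1; the numerator there equals -1/38, nonzero, and no other factor vanishes.
The branch terms are analytic at this point.
Hence a pole whose order is the multiplicity, 1.

The point is a pole of order 1.


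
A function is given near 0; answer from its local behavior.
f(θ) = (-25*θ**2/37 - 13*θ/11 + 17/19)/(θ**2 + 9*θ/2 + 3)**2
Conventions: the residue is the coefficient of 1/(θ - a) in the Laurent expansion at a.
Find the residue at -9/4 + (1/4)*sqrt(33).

The residue is -(188908/8421237)*sqrt(33).

The factor θ**2 + 9*θ/2 + 3 splits as (θ - a)(θ - a') with a = -9/4 + (1/4)*sqrt(33), a' = -9/4 - (1/4)*sqrt(33). At the order-2 pole a set g(θ) = (θ - a)^2*f(θ) = [-25*θ**2/37 - 13*θ/11 + 17/19] / (θ - a')^2.
Order-2 pole: residue = g'(a); g'(-9/4 + (1/4)*sqrt(33)) = -(188908/8421237)*sqrt(33), so the residue is -(188908/8421237)*sqrt(33).


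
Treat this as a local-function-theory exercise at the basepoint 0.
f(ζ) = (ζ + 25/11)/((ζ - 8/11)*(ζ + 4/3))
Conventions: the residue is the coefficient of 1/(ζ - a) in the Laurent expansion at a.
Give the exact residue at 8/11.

The residue is 99/68.

At the order-1 pole 8/11 set g(ζ) = (ζ - (8/11))*f(ζ) = (ζ + 25/11)/(ζ + 4/3).
Simple pole: residue = g(a) at a = 8/11, which is 99/68.


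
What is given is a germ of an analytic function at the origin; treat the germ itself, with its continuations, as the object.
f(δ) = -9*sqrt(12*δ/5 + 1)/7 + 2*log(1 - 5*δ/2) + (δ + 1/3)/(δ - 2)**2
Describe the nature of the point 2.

The point is a pole of order 2.

The denominator factor δ - 2 vanishes at 2 and appears to the power 2; the numerator there equals 7/3, nonzero, and no other factor vanishes.
The branch terms are analytic at this point.
Hence a pole whose order is the multiplicity, 2.


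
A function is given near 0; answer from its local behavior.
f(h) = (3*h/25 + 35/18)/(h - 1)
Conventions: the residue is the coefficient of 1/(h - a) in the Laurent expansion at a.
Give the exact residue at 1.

At the order-1 pole 1 set g(h) = (h - (1))*f(h) = 3*h/25 + 35/18.
Simple pole: residue = g(a) at a = 1, which is 929/450.

The residue is 929/450.


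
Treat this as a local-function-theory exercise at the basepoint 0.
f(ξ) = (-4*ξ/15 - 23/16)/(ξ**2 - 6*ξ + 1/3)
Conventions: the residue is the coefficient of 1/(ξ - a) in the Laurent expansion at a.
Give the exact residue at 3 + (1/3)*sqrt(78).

The residue is -2/15 - (179/4160)*sqrt(78).

The factor ξ**2 - 6*ξ + 1/3 splits as (ξ - a)(ξ - a') with a = 3 + (1/3)*sqrt(78), a' = 3 - (1/3)*sqrt(78). At the order-1 pole a set g(ξ) = (ξ - a)*f(ξ) = [-4*ξ/15 - 23/16] / (ξ - a').
Simple pole: residue = g(a) at a = 3 + (1/3)*sqrt(78), which is -2/15 - (179/4160)*sqrt(78).


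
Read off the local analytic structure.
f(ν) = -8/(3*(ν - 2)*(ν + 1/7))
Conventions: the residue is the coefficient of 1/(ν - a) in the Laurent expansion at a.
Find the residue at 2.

The residue is -56/45.

At the order-1 pole 2 set g(ν) = (ν - (2))*f(ν) = -8/(3*(ν + 1/7)).
Simple pole: residue = g(a) at a = 2, which is -56/45.


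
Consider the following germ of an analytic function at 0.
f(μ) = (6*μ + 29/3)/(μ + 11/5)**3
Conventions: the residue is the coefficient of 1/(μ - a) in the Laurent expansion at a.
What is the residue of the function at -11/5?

At the order-3 pole -11/5 set g(μ) = (μ - (-11/5))^3*f(μ) = 6*μ + 29/3.
Order-3 pole: residue = g''(a)/2; g''(-11/5) = 0, so the residue is 0.

The residue is 0.


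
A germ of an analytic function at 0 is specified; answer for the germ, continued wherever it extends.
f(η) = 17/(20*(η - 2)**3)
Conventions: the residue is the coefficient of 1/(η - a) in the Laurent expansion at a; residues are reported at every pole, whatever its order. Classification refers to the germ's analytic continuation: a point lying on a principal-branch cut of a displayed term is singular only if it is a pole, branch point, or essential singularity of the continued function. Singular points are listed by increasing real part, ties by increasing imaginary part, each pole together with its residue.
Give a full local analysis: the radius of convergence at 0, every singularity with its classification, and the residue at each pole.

Radius of convergence at 0: 2.
At 2: a pole of order 3; residue 0.

Denominator factor (η - 2)^3: pole of order 3 at 2, modulus 2.
The radius of convergence is the smallest modulus among the singular points: 2.
At the order-3 pole 2 set g(η) = (η - (2))^3*f(η) = 17/20.
Order-3 pole: residue = g''(a)/2; g''(2) = 0, so the residue is 0.


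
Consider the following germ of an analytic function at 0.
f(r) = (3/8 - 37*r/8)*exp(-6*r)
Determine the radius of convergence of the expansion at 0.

The radius of convergence is infinite.

The factor exp(-6*r) is entire and contributes no finite singular point.
The polynomial part has no poles.
No finite singular points: the Taylor series at 0 converges everywhere.


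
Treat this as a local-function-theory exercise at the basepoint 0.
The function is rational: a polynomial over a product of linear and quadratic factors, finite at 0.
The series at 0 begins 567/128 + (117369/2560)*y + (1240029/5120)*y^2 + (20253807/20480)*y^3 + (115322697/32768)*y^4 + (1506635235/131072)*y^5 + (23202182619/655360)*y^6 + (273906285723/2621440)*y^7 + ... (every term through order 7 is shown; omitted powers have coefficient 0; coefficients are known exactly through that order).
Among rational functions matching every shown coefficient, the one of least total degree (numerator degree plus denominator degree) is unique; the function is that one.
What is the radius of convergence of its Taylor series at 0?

The radius of convergence is 4/9.

No rational of total degree below 4 reproduces all 8 coefficients; solving the [1/3] Pade equations on them gives f(y) = (-7*y/5 - 7/18)/(y - 4/9)**3, whose expansion matches every shown term.
Denominator factor (y - 4/9)^3: pole of order 3 at 4/9, modulus 4/9.
The radius of convergence is the smallest modulus among the singular points: 4/9.


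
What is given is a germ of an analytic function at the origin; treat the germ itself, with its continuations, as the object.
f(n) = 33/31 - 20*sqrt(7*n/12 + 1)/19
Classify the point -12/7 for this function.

The point is an algebraic (square-root) branch point.

The term (-20/19)*sqrt(1 - n/(-12/7)) has argument 1 - -12/7/(-12/7) = 0 at -12/7: a square-root (algebraic, two-sheeted) branch point; the remaining terms are analytic or single-valued there.


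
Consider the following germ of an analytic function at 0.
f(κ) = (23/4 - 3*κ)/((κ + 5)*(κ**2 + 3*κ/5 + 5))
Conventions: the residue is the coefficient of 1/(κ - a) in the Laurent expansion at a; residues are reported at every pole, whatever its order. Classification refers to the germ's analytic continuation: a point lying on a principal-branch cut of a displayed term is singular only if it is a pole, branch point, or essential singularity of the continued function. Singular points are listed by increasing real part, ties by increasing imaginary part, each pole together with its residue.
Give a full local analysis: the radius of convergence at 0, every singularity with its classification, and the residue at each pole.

Denominator factor (κ**2 + 3*κ/5 + 5): discriminant -491/25, complex-conjugate roots (-3/10) + ((1/10)*sqrt(491))*i and (-3/10) - ((1/10)*sqrt(491))*i; poles of order 1, moduli sqrt(5) and sqrt(5).
Denominator factor (κ + 5): pole of order 1 at -5, modulus 5.
The radius of convergence is the smallest modulus among the singular points: sqrt(5).
At the order-1 pole -5 set g(κ) = (κ - (-5))*f(κ) = (23/4 - 3*κ)/(κ**2 + 3*κ/5 + 5).
Simple pole: residue = g(a) at a = -5, which is 83/108.
The factor κ**2 + 3*κ/5 + 5 splits as (κ - a)(κ - a') with a = (-3/10) - ((1/10)*sqrt(491))*i, a' = (-3/10) + ((1/10)*sqrt(491))*i. At the order-1 pole a set g(κ) = (κ - a)*f(κ) = [(23/4 - 3*κ)/(κ + 5)] / (κ - a').
Simple pole: residue = g(a) at a = (-3/10) - ((1/10)*sqrt(491))*i, which is (-83/216) + ((661/106056)*sqrt(491))*i.
The factor κ**2 + 3*κ/5 + 5 splits as (κ - a)(κ - a') with a = (-3/10) + ((1/10)*sqrt(491))*i, a' = (-3/10) - ((1/10)*sqrt(491))*i. At the order-1 pole a set g(κ) = (κ - a)*f(κ) = [(23/4 - 3*κ)/(κ + 5)] / (κ - a').
Simple pole: residue = g(a) at a = (-3/10) + ((1/10)*sqrt(491))*i, which is (-83/216) - ((661/106056)*sqrt(491))*i.
List the singular points by increasing real part (a conjugate pair: the negative imaginary part first).

Radius of convergence at 0: sqrt(5).
At -5: a pole of order 1; residue 83/108.
At (-3/10) - ((1/10)*sqrt(491))*i: a pole of order 1; residue (-83/216) + ((661/106056)*sqrt(491))*i.
At (-3/10) + ((1/10)*sqrt(491))*i: a pole of order 1; residue (-83/216) - ((661/106056)*sqrt(491))*i.


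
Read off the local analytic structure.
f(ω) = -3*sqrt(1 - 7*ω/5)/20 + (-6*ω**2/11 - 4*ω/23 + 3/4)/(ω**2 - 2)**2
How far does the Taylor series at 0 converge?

The radius of convergence is 5/7.

Denominator factor (ω**2 - 2)^2: discriminant 8, real irrational roots sqrt(2) and -sqrt(2); poles of order 2, moduli sqrt(2) and sqrt(2).
Branch term (-3/20)*sqrt(1 - ω/(5/7)): its argument vanishes at ω = 5/7, a square-root branch point, modulus 5/7.
The radius of convergence is the smallest modulus among the singular points: 5/7.


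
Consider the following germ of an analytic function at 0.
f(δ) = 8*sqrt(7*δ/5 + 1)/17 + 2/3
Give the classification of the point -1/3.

The point is a regular point.

There is no denominator, hence no pole anywhere.
Branch term sqrt(1 - δ/(-5/7)): argument at -1/3 is 8/15, nonzero, so -1/3 is not its branch point (a point on a principal cut is still regular for the continued germ).
So the germ continues analytically to -1/3.


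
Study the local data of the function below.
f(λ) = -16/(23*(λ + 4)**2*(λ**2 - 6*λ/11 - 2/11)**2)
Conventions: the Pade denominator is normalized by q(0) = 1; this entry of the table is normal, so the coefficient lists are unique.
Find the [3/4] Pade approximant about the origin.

The Pade approximant has numerator coefficients [-121/92, 5983565071/8435921048, -22267452977/101231052576, 5692347595/50615526288]; denominator coefficients [1, 273282605/45847397, -5008074035/2200675056, -146109007615/4401350112, 184157404443/5868466816].

Taylor coefficients needed (expand at 0): a_0 = -121/92, a_1 = 1573/184, a_2 = -79739/1472, a_3 = 439835/1472, a_4 = -37195037/23552, a_5 = 378104551/47104, a_6 = -15006035583/376832, a_7 = 18260206195/94208.
Write the denominator as Q(λ) = 1 + q1*λ + q2*λ^2 + q3*λ^3 + q4*λ^4. Requiring Q*f - P = O(λ^8) with deg P <= 3 kills the coefficients of λ^4..λ^7 in Q*f:
  λ^4: a_4 + q1*a_3 + q2*a_2 + q3*a_1 + q4*a_0 = 0, i.e. -37195037/23552 + (439835/1472)*q1 + (-79739/1472)*q2 + (1573/184)*q3 + (-121/92)*q4 = 0.
  λ^5: a_5 + q1*a_4 + q2*a_3 + q3*a_2 + q4*a_1 = 0, i.e. 378104551/47104 + (-37195037/23552)*q1 + (439835/1472)*q2 + (-79739/1472)*q3 + (1573/184)*q4 = 0.
  λ^6: a_6 + q1*a_5 + q2*a_4 + q3*a_3 + q4*a_2 = 0, i.e. -15006035583/376832 + (378104551/47104)*q1 + (-37195037/23552)*q2 + (439835/1472)*q3 + (-79739/1472)*q4 = 0.
  λ^7: a_7 + q1*a_6 + q2*a_5 + q3*a_4 + q4*a_3 = 0, i.e. 18260206195/94208 + (-15006035583/376832)*q1 + (378104551/47104)*q2 + (-37195037/23552)*q3 + (439835/1472)*q4 = 0.
Solving this linear system: q1 = 273282605/45847397, q2 = -5008074035/2200675056, q3 = -146109007615/4401350112, q4 = 184157404443/5868466816.
The numerator is Q*f truncated at degree 3: P0 = a_0 = -121/92; P1 = a_1 + q1*a_0 = 5983565071/8435921048; P2 = a_2 + q1*a_1 + q2*a_0 = -22267452977/101231052576; P3 = a_3 + q1*a_2 + q2*a_1 + q3*a_0 = 5692347595/50615526288.


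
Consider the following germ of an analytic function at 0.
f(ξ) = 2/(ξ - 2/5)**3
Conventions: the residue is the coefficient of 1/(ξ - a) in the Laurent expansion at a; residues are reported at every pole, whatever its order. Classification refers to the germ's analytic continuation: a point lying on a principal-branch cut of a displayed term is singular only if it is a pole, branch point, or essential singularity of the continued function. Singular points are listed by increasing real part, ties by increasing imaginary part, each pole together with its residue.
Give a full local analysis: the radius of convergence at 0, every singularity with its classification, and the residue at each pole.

Denominator factor (ξ - 2/5)^3: pole of order 3 at 2/5, modulus 2/5.
The radius of convergence is the smallest modulus among the singular points: 2/5.
At the order-3 pole 2/5 set g(ξ) = (ξ - (2/5))^3*f(ξ) = 2.
Order-3 pole: residue = g''(a)/2; g''(2/5) = 0, so the residue is 0.

Radius of convergence at 0: 2/5.
At 2/5: a pole of order 3; residue 0.


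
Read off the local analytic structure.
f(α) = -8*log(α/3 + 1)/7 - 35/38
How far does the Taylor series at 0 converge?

Branch term (-8/7)*log(1 - α/(-3)): its argument vanishes at α = -3, a logarithmic branch point, modulus 3.
The radius of convergence is the smallest modulus among the singular points: 3.

The radius of convergence is 3.


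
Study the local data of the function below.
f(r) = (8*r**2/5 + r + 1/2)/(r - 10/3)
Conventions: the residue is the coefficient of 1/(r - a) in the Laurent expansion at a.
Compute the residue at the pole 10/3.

The residue is 389/18.

At the order-1 pole 10/3 set g(r) = (r - (10/3))*f(r) = 8*r**2/5 + r + 1/2.
Simple pole: residue = g(a) at a = 10/3, which is 389/18.


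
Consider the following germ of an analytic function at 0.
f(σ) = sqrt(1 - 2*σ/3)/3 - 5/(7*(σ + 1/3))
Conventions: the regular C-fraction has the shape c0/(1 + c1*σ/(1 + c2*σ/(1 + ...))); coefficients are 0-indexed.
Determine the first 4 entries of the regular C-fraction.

Taylor coefficients (expand at 0): a_0 = -38/21, a_1 = 398/63, a_2 = -7297/378, a_3 = 65603/1134.
c0 = a_0 = -38/21. Peel one level at a time: if S = 1 + c*σ/S' with S'(0) = 1, then c is the σ-coefficient of S and S' = c*σ/(S - 1).
S_1 = c0/f = 1 + (199/57)*σ + (6587/4332)*σ^2 + ...; c1 = 199/57.
S_2 = c1*σ/(S_1 - 1) = 1 + (-6587/15124)*σ + (1026221/5702544)*σ^2 + ...; c2 = -6587/15124.
S_3 = c2*σ/(S_2 - 1) = 1 + (2785457/6741324)*σ + ...; c3 = 2785457/6741324.

The regular C-fraction coefficients are [-38/21, 199/57, -6587/15124, 2785457/6741324].


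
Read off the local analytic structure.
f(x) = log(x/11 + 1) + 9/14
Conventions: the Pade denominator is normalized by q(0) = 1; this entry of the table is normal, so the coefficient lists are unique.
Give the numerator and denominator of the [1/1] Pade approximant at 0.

The Pade approximant has numerator coefficients [9/14, 37/308]; denominator coefficients [1, 1/22].

Taylor coefficients needed (expand at 0): a_0 = 9/14, a_1 = 1/11, a_2 = -1/242.
Write the denominator as Q(x) = 1 + q1*x. Requiring Q*f - P = O(x^3) with deg P <= 1 kills the coefficients of x^2..x^2 in Q*f:
  x^2: a_2 + q1*a_1 = 0, i.e. -1/242 + (1/11)*q1 = 0.
Solving this linear system: q1 = 1/22.
The numerator is Q*f truncated at degree 1: P0 = a_0 = 9/14; P1 = a_1 + q1*a_0 = 37/308.


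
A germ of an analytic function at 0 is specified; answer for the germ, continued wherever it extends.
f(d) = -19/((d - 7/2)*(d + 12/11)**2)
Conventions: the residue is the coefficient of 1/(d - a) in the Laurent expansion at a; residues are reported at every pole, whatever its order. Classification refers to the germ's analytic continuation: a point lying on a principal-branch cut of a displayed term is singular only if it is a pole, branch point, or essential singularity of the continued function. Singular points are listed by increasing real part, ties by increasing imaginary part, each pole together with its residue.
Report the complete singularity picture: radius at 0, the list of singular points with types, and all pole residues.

Denominator factor (d - 7/2): pole of order 1 at 7/2, modulus 7/2.
Denominator factor (d + 12/11)^2: pole of order 2 at -12/11, modulus 12/11.
The radius of convergence is the smallest modulus among the singular points: 12/11.
At the order-2 pole -12/11 set g(d) = (d - (-12/11))^2*f(d) = -19/(d - 7/2).
Order-2 pole: residue = g'(a); g'(-12/11) = 9196/10201, so the residue is 9196/10201.
At the order-1 pole 7/2 set g(d) = (d - (7/2))*f(d) = -19/(d + 12/11)**2.
Simple pole: residue = g(a) at a = 7/2, which is -9196/10201.
List the singular points by increasing real part (a conjugate pair: the negative imaginary part first).

Radius of convergence at 0: 12/11.
At -12/11: a pole of order 2; residue 9196/10201.
At 7/2: a pole of order 1; residue -9196/10201.
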